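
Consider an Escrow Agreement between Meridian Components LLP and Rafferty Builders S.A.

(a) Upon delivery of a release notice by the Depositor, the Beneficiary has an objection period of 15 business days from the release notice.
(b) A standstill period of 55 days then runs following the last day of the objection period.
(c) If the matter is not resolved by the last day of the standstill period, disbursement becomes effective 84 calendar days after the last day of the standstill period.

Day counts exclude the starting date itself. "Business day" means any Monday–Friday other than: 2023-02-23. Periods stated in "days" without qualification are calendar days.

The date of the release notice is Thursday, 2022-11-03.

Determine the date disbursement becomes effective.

2023-04-12

The last day of the objection period: 15 business days after Thursday, 2022-11-03, skipping weekends — Nov 4, Nov 7, Nov 8, Nov 9, …, Nov 22, Nov 23, Nov 24 — lands on Thursday, 2022-11-24.
Adding 55 calendar days to 2022-11-24 gives 2023-01-18, which is the last day of the standstill period.
The date disbursement becomes effective: 2023-01-18 + 84 days = 2023-04-12.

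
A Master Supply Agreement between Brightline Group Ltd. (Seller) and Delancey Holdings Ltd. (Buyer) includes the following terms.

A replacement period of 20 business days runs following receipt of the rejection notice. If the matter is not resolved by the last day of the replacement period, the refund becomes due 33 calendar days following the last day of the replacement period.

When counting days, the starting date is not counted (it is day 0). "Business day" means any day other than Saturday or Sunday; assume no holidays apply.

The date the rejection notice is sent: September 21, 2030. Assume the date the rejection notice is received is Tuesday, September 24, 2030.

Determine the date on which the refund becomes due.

From Tuesday, September 24, 2030, 20 business days (Sep 25, Sep 26, Sep 27, Sep 30, …, Oct 18, Oct 21, Oct 22, skipping weekends) brings us to Tuesday, October 22, 2030, which is the last day of the replacement period.
Adding 33 calendar days to October 22, 2030 gives November 24, 2030, which is the date on which the refund becomes due.

November 24, 2030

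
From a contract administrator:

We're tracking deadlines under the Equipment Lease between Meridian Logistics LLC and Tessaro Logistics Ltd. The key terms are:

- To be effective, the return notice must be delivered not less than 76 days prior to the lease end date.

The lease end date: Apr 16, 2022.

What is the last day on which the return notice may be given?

Jan 30, 2022

Apr 16, 2022 minus 76 days is Jan 30, 2022.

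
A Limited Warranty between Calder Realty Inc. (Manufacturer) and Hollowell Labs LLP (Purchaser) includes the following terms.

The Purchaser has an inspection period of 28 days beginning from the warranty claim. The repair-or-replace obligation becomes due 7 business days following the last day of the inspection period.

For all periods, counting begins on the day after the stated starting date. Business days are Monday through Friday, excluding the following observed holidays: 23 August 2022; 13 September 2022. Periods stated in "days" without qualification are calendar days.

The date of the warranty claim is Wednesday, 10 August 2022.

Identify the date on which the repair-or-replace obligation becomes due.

Adding 28 calendar days to 10 August 2022 gives 7 September 2022, which is the last day of the inspection period.
The date on which the repair-or-replace obligation becomes due: counting 7 business days from Wednesday, 7 September 2022 (Sep 8, Sep 9, Sep 12, Sep 14, Sep 15, Sep 16, Sep 19, skipping weekends and the listed holiday on Sep 13) reaches Monday, 19 September 2022.

19 September 2022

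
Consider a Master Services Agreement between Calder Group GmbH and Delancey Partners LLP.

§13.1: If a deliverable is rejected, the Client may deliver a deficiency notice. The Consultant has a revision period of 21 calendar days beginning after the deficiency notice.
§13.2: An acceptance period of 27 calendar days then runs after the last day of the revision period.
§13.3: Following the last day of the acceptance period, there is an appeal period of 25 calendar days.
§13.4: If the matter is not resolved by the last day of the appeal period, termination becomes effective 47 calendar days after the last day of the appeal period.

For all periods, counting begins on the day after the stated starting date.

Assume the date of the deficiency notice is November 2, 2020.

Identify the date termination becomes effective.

The last day of the revision period: 21 calendar days after November 2, 2020 is November 23, 2020.
The last day of the acceptance period: 27 calendar days after November 23, 2020 is December 20, 2020.
Adding 25 calendar days to December 20, 2020 gives January 14, 2021, which is the last day of the appeal period.
The date termination becomes effective: 47 calendar days after January 14, 2021 is March 2, 2021.

March 2, 2021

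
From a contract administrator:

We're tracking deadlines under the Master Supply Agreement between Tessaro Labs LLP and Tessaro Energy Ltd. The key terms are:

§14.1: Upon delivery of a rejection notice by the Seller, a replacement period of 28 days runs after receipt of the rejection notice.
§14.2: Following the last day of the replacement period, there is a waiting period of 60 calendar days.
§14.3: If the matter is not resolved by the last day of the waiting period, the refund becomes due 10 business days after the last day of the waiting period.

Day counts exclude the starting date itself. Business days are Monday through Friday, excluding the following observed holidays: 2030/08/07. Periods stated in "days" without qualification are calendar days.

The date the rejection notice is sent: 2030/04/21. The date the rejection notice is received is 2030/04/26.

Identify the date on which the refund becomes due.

Adding 28 calendar days to 2030/04/26 gives 2030/05/24, which is the last day of the replacement period.
The last day of the waiting period: 2030/05/24 + 60 days = 2030/07/23.
The date on which the refund becomes due: counting 10 business days from Tuesday, 2030/07/23 (Jul 24, Jul 25, Jul 26, Jul 29, Jul 30, Jul 31, Aug 1, Aug 2, Aug 5, Aug 6, skipping weekends) reaches Tuesday, 2030/08/06.

2030/08/06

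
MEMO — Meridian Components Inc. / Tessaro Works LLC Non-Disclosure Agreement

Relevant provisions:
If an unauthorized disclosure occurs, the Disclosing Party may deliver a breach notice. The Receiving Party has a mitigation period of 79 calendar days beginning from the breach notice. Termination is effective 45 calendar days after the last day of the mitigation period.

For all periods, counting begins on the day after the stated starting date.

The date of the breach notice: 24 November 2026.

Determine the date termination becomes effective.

28 March 2027

The last day of the mitigation period: 79 calendar days after 24 November 2026 is 11 February 2027.
The date termination becomes effective: 11 February 2027 + 45 days = 28 March 2027.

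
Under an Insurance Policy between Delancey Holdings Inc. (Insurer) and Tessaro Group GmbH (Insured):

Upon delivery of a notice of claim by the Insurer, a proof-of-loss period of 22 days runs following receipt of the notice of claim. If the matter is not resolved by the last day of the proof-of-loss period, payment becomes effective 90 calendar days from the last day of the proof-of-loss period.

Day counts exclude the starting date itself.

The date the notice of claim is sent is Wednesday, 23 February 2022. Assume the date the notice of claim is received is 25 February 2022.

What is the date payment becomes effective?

17 June 2022

The last day of the proof-of-loss period: 22 calendar days after 25 February 2022 is 19 March 2022.
Adding 90 calendar days to 19 March 2022 gives 17 June 2022, which is the date payment becomes effective.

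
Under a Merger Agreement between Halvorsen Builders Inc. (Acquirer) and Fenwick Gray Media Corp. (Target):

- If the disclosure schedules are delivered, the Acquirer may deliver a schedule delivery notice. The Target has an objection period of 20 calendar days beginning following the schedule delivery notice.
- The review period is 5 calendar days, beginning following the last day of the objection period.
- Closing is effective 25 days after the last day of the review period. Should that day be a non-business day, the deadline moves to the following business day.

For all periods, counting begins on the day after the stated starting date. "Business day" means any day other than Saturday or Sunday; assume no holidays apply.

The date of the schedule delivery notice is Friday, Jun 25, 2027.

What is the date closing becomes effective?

Aug 16, 2027

The last day of the objection period: 20 calendar days after Jun 25, 2027 is Jul 15, 2027.
The last day of the review period: Jul 15, 2027 + 5 days = Jul 20, 2027.
Adding 25 calendar days to Jul 20, 2027 gives Aug 14, 2027, which is the date closing becomes effective. That falls on a Saturday, so it rolls to the next business day, Monday, Aug 16, 2027.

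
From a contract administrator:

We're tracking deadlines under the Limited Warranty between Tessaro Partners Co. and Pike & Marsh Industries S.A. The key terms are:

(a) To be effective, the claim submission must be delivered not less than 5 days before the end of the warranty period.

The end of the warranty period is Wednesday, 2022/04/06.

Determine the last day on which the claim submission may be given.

2022/04/01

Counting back 5 calendar days from 2022/04/06 gives 2022/04/01.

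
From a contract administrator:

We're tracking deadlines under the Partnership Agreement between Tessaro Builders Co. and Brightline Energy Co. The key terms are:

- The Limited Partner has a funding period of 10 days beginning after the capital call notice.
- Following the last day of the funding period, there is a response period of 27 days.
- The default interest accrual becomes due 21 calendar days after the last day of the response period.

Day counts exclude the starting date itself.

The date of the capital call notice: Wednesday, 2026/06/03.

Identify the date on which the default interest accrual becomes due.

2026/07/31

The last day of the funding period: 10 calendar days after 2026/06/03 is 2026/06/13.
The last day of the response period: 27 calendar days after 2026/06/13 is 2026/07/10.
The date on which the default interest accrual becomes due: 2026/07/10 + 21 days = 2026/07/31.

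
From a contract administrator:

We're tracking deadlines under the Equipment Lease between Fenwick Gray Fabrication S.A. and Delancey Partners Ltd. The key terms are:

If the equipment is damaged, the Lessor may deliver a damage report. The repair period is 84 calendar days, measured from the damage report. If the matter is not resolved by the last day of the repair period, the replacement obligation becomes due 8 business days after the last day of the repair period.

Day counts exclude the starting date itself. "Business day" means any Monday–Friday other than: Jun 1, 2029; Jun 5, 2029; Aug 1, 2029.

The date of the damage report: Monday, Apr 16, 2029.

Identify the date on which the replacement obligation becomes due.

Jul 19, 2029

The last day of the repair period: Apr 16, 2029 + 84 days = Jul 9, 2029.
From Monday, Jul 9, 2029, 8 business days (Jul 10, Jul 11, Jul 12, Jul 13, Jul 16, Jul 17, Jul 18, Jul 19, skipping weekends) brings us to Thursday, Jul 19, 2029, which is the date on which the replacement obligation becomes due.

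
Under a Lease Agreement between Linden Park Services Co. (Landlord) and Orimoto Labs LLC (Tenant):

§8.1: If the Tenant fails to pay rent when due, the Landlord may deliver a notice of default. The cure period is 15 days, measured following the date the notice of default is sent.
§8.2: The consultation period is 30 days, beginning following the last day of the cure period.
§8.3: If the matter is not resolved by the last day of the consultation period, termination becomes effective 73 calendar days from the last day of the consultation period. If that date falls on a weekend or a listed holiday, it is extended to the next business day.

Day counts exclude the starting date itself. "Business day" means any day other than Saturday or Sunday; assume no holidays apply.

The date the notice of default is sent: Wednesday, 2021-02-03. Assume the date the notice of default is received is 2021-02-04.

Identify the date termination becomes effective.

2021-06-01

The last day of the cure period: 15 calendar days after 2021-02-03 is 2021-02-18.
The last day of the consultation period: 30 calendar days after 2021-02-18 is 2021-03-20.
Adding 73 calendar days to 2021-03-20 gives 2021-06-01, which is the date termination becomes effective. 2021-06-01 is a Tuesday, so no roll-forward applies.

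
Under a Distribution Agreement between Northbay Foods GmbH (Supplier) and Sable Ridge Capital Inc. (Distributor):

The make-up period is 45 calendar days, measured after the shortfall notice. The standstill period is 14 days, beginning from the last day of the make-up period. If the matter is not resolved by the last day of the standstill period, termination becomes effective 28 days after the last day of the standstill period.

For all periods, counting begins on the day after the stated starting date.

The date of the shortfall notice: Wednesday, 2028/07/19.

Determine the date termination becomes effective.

2028/10/14

Adding 45 calendar days to 2028/07/19 gives 2028/09/02, which is the last day of the make-up period.
The last day of the standstill period: 14 calendar days after 2028/09/02 is 2028/09/16.
The date termination becomes effective: 2028/09/16 + 28 days = 2028/10/14.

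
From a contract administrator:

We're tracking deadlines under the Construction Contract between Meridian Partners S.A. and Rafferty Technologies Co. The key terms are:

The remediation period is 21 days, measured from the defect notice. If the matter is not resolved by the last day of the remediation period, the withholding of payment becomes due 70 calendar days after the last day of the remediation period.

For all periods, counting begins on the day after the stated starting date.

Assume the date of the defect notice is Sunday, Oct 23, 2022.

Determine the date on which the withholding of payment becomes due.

Adding 21 calendar days to Oct 23, 2022 gives Nov 13, 2022, which is the last day of the remediation period.
Adding 70 calendar days to Nov 13, 2022 gives Jan 22, 2023, which is the date on which the withholding of payment becomes due.

Jan 22, 2023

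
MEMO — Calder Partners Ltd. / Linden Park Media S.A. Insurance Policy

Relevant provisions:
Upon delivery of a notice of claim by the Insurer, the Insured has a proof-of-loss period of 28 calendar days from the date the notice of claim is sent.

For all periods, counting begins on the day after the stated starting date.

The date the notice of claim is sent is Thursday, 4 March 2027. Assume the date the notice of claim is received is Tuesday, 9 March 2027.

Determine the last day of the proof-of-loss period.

The last day of the proof-of-loss period: 4 March 2027 + 28 days = 1 April 2027.

1 April 2027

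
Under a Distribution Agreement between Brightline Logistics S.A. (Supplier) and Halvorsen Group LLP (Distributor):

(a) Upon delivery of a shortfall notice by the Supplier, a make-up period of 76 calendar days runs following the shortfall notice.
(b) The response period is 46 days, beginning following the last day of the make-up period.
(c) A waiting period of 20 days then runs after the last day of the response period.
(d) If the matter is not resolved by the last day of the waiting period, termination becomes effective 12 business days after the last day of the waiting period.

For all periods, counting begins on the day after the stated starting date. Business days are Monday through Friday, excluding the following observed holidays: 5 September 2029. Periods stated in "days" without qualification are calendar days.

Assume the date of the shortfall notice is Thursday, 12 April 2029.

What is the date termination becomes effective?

19 September 2029

Adding 76 calendar days to 12 April 2029 gives 27 June 2029, which is the last day of the make-up period.
Adding 46 calendar days to 27 June 2029 gives 12 August 2029, which is the last day of the response period.
The last day of the waiting period: 20 calendar days after 12 August 2029 is 1 September 2029.
The date termination becomes effective: 12 business days after Saturday, 1 September 2029, skipping weekends and the listed holiday on Sep 5 — Sep 3, Sep 4, Sep 6, Sep 7, …, Sep 17, Sep 18, Sep 19 — lands on Wednesday, 19 September 2029.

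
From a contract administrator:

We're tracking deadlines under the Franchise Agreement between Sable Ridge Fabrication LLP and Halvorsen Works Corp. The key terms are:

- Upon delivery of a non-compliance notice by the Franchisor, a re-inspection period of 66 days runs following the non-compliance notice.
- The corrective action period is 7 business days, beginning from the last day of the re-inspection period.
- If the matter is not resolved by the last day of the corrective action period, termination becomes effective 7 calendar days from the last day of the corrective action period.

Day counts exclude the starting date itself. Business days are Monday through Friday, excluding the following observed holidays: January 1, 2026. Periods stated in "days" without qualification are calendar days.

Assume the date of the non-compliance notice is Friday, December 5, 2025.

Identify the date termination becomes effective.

February 25, 2026

The last day of the re-inspection period: 66 calendar days after December 5, 2025 is February 9, 2026.
The last day of the corrective action period: counting 7 business days from Monday, February 9, 2026 (Feb 10, Feb 11, Feb 12, Feb 13, Feb 16, Feb 17, Feb 18, skipping weekends) reaches Wednesday, February 18, 2026.
Adding 7 calendar days to February 18, 2026 gives February 25, 2026, which is the date termination becomes effective.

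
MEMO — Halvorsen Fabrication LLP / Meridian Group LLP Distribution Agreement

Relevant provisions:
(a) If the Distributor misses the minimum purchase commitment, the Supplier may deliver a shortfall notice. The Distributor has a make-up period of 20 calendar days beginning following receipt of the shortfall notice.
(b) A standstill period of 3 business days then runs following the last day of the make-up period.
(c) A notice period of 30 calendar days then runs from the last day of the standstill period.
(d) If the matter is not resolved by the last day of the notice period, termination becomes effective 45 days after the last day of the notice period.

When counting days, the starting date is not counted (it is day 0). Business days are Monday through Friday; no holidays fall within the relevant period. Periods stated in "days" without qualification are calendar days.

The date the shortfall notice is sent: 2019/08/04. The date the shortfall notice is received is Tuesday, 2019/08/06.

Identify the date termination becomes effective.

Adding 20 calendar days to 2019/08/06 gives 2019/08/26, which is the last day of the make-up period.
The last day of the standstill period: 3 business days after Monday, 2019/08/26, skipping weekends — Aug 27, Aug 28, Aug 29 — lands on Thursday, 2019/08/29.
Adding 30 calendar days to 2019/08/29 gives 2019/09/28, which is the last day of the notice period.
The date termination becomes effective: 45 calendar days after 2019/09/28 is 2019/11/12.

2019/11/12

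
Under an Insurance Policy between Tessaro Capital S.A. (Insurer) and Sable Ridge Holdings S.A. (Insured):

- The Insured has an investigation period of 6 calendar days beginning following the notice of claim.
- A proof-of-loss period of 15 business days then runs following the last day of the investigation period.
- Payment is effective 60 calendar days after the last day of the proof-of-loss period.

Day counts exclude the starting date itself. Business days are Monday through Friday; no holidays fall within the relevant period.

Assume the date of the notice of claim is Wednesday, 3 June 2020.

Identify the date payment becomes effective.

Adding 6 calendar days to 3 June 2020 gives 9 June 2020, which is the last day of the investigation period.
From Tuesday, 9 June 2020, 15 business days (Jun 10, Jun 11, Jun 12, Jun 15, …, Jun 26, Jun 29, Jun 30, skipping weekends) brings us to Tuesday, 30 June 2020, which is the last day of the proof-of-loss period.
The date payment becomes effective: 30 June 2020 + 60 days = 29 August 2020.

29 August 2020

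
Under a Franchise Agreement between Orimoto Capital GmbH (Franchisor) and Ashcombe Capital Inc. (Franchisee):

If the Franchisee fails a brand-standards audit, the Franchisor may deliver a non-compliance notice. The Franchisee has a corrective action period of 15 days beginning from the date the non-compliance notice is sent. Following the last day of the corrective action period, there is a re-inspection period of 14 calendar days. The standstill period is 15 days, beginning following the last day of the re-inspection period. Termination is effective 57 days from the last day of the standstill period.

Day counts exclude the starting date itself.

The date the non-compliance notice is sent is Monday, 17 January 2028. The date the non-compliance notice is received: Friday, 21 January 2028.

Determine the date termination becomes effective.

The last day of the corrective action period: 17 January 2028 + 15 days = 1 February 2028.
The last day of the re-inspection period: 1 February 2028 + 14 days = 15 February 2028.
Adding 15 calendar days to 15 February 2028 gives 1 March 2028, which is the last day of the standstill period.
The date termination becomes effective: 57 calendar days after 1 March 2028 is 27 April 2028.

27 April 2028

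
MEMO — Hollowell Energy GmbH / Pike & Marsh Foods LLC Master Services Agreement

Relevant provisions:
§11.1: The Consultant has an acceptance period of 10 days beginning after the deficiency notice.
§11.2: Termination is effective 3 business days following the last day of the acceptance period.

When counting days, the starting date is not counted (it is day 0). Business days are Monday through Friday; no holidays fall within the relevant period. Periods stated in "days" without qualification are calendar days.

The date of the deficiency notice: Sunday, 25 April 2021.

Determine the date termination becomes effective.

10 May 2021

The last day of the acceptance period: 25 April 2021 + 10 days = 5 May 2021.
From Wednesday, 5 May 2021, 3 business days (May 6, May 7, May 10, skipping weekends) brings us to Monday, 10 May 2021, which is the date termination becomes effective.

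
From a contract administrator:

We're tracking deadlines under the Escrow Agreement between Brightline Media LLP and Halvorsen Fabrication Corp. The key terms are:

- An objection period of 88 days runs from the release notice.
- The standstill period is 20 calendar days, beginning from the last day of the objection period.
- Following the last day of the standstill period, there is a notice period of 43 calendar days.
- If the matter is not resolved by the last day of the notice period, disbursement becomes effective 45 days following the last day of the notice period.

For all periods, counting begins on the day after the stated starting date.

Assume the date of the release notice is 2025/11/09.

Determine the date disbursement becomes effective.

2026/05/24

The last day of the objection period: 2025/11/09 + 88 days = 2026/02/05.
Adding 20 calendar days to 2026/02/05 gives 2026/02/25, which is the last day of the standstill period.
Adding 43 calendar days to 2026/02/25 gives 2026/04/09, which is the last day of the notice period.
The date disbursement becomes effective: 45 calendar days after 2026/04/09 is 2026/05/24.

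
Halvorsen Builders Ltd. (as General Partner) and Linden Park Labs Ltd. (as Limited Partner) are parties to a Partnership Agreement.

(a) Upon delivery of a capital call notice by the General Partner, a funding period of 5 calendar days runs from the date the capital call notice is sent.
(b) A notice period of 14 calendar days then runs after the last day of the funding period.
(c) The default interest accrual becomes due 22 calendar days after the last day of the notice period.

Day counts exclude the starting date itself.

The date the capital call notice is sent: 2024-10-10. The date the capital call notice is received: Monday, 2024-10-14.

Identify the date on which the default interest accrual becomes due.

Adding 5 calendar days to 2024-10-10 gives 2024-10-15, which is the last day of the funding period.
Adding 14 calendar days to 2024-10-15 gives 2024-10-29, which is the last day of the notice period.
The date on which the default interest accrual becomes due: 2024-10-29 + 22 days = 2024-11-20.

2024-11-20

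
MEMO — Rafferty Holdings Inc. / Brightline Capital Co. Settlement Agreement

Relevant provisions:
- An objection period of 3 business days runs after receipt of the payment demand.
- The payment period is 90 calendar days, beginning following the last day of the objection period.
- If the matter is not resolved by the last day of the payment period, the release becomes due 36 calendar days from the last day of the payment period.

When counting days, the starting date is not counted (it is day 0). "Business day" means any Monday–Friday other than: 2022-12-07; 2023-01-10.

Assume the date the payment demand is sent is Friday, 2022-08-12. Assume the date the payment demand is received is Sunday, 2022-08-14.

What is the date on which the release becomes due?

From Sunday, 2022-08-14, 3 business days (Aug 15, Aug 16, Aug 17, skipping weekends) brings us to Wednesday, 2022-08-17, which is the last day of the objection period.
Adding 90 calendar days to 2022-08-17 gives 2022-11-15, which is the last day of the payment period.
The date on which the release becomes due: 36 calendar days after 2022-11-15 is 2022-12-21.

2022-12-21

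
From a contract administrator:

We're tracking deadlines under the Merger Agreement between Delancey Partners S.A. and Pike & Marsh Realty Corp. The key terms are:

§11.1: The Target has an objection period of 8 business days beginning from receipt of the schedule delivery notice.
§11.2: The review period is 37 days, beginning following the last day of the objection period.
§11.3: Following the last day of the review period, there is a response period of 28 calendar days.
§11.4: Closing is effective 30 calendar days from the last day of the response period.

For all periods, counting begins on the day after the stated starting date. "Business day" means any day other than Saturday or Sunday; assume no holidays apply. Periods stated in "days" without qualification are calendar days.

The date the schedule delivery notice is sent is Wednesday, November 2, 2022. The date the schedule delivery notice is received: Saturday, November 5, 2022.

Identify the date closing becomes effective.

The last day of the objection period: 8 business days after Saturday, November 5, 2022, skipping weekends — Nov 7, Nov 8, Nov 9, Nov 10, Nov 11, Nov 14, Nov 15, Nov 16 — lands on Wednesday, November 16, 2022.
The last day of the review period: November 16, 2022 + 37 days = December 23, 2022.
The last day of the response period: December 23, 2022 + 28 days = January 20, 2023.
The date closing becomes effective: January 20, 2023 + 30 days = February 19, 2023.

February 19, 2023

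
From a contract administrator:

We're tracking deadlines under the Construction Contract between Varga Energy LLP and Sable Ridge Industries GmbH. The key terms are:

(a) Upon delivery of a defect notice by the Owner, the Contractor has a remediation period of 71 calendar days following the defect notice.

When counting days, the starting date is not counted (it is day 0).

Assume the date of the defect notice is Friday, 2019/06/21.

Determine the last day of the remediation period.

2019/08/31

The last day of the remediation period: 71 calendar days after 2019/06/21 is 2019/08/31.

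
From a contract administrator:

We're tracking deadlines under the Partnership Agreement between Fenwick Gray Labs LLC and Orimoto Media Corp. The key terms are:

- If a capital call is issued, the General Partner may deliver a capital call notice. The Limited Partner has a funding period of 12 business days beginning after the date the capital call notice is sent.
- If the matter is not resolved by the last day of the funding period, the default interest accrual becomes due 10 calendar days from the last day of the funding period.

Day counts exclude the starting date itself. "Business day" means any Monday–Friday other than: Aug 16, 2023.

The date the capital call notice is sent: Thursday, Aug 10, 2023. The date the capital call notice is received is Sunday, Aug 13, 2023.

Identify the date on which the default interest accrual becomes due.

Sep 8, 2023

From Thursday, Aug 10, 2023, 12 business days (Aug 11, Aug 14, Aug 15, Aug 17, …, Aug 25, Aug 28, Aug 29, skipping weekends and the listed holiday on Aug 16) brings us to Tuesday, Aug 29, 2023, which is the last day of the funding period.
Adding 10 calendar days to Aug 29, 2023 gives Sep 8, 2023, which is the date on which the default interest accrual becomes due.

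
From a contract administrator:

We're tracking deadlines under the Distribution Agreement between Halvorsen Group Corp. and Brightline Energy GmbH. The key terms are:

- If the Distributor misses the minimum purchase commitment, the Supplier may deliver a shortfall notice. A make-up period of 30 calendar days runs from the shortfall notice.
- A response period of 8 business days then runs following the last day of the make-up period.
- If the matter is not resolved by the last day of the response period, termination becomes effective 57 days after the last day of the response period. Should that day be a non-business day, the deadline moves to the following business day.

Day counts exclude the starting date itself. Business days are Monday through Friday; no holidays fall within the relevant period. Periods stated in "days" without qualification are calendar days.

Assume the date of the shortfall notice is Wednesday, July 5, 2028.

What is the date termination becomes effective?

Adding 30 calendar days to July 5, 2028 gives August 4, 2028, which is the last day of the make-up period.
From Friday, August 4, 2028, 8 business days (Aug 7, Aug 8, Aug 9, Aug 10, Aug 11, Aug 14, Aug 15, Aug 16, skipping weekends) brings us to Wednesday, August 16, 2028, which is the last day of the response period.
The date termination becomes effective: August 16, 2028 + 57 days = October 12, 2028. October 12, 2028 is a Thursday, so no roll-forward applies.

October 12, 2028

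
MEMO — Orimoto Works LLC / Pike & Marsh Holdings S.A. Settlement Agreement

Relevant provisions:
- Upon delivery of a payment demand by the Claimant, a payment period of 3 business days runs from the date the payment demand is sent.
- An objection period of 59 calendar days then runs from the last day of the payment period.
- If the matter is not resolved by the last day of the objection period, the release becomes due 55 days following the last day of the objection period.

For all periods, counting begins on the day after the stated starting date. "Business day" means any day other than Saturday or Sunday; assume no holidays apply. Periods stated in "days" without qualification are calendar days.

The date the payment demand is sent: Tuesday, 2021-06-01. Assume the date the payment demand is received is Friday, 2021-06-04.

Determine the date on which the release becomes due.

2021-09-26

From Tuesday, 2021-06-01, 3 business days (Jun 2, Jun 3, Jun 4, skipping weekends) brings us to Friday, 2021-06-04, which is the last day of the payment period.
The last day of the objection period: 59 calendar days after 2021-06-04 is 2021-08-02.
The date on which the release becomes due: 55 calendar days after 2021-08-02 is 2021-09-26.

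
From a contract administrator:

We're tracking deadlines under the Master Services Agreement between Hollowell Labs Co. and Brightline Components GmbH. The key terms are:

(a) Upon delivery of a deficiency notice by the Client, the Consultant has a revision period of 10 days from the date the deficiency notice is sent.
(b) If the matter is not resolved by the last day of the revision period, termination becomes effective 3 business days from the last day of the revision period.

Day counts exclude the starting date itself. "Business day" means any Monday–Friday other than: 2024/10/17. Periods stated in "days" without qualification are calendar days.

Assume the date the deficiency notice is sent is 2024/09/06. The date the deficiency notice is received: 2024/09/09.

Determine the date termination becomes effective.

The last day of the revision period: 10 calendar days after 2024/09/06 is 2024/09/16.
The date termination becomes effective: 3 business days after Monday, 2024/09/16, skipping weekends — Sep 17, Sep 18, Sep 19 — lands on Thursday, 2024/09/19.

2024/09/19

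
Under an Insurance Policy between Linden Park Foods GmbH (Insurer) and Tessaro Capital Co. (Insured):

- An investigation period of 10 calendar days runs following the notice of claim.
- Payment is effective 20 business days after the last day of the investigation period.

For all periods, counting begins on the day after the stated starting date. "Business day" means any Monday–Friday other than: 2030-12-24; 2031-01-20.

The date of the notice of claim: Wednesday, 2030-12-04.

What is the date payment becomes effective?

2031-01-13

Adding 10 calendar days to 2030-12-04 gives 2030-12-14, which is the last day of the investigation period.
The date payment becomes effective: 20 business days after Saturday, 2030-12-14, skipping weekends and the listed holiday on Dec 24 — Dec 16, Dec 17, Dec 18, Dec 19, …, Jan 9, Jan 10, Jan 13 — lands on Monday, 2031-01-13.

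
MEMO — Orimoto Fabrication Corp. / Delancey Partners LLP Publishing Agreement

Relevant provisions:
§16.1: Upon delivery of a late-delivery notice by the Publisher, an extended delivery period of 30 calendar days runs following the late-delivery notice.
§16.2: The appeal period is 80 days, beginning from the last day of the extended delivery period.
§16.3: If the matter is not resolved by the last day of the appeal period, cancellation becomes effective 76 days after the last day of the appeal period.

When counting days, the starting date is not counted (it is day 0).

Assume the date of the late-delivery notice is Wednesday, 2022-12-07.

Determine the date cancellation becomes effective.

2023-06-11

The last day of the extended delivery period: 30 calendar days after 2022-12-07 is 2023-01-06.
The last day of the appeal period: 80 calendar days after 2023-01-06 is 2023-03-27.
The date cancellation becomes effective: 76 calendar days after 2023-03-27 is 2023-06-11.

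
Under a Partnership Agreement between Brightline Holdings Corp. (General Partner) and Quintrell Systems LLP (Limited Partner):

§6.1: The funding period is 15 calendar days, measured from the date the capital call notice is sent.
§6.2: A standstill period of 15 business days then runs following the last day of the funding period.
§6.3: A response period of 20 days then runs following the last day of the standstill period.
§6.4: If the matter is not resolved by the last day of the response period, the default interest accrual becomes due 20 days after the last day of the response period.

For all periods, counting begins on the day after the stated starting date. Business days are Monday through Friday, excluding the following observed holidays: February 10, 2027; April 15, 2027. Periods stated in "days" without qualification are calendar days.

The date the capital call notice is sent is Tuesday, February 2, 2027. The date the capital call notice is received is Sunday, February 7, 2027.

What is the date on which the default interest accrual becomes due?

April 19, 2027

The last day of the funding period: 15 calendar days after February 2, 2027 is February 17, 2027.
The last day of the standstill period: 15 business days after Wednesday, February 17, 2027, skipping weekends — Feb 18, Feb 19, Feb 22, Feb 23, …, Mar 8, Mar 9, Mar 10 — lands on Wednesday, March 10, 2027.
The last day of the response period: 20 calendar days after March 10, 2027 is March 30, 2027.
The date on which the default interest accrual becomes due: March 30, 2027 + 20 days = April 19, 2027.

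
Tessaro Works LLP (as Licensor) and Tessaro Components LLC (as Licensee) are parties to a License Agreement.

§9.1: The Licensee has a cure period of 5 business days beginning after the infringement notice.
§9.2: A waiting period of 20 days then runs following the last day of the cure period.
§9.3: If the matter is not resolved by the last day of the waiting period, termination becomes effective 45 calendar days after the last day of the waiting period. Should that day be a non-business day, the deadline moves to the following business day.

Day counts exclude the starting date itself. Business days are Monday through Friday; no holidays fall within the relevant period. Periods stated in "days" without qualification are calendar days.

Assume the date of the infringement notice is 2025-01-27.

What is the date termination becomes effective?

From Monday, 2025-01-27, 5 business days (Jan 28, Jan 29, Jan 30, Jan 31, Feb 3, skipping weekends) brings us to Monday, 2025-02-03, which is the last day of the cure period.
The last day of the waiting period: 2025-02-03 + 20 days = 2025-02-23.
The date termination becomes effective: 2025-02-23 + 45 days = 2025-04-09. 2025-04-09 is a Wednesday, so no roll-forward applies.

2025-04-09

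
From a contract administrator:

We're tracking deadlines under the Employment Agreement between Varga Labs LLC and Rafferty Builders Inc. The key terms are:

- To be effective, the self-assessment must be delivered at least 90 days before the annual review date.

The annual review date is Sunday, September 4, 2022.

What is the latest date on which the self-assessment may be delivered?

September 4, 2022 minus 90 days is June 6, 2022.

June 6, 2022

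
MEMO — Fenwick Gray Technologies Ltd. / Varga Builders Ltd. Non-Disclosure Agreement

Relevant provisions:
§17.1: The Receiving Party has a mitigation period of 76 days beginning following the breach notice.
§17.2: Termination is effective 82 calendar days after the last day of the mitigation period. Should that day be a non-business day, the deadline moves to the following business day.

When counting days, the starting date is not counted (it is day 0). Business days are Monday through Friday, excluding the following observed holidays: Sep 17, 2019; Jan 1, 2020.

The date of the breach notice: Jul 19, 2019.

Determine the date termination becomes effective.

Dec 24, 2019

The last day of the mitigation period: 76 calendar days after Jul 19, 2019 is Oct 3, 2019.
The date termination becomes effective: Oct 3, 2019 + 82 days = Dec 24, 2019. Dec 24, 2019 is a Tuesday and is not a listed holiday, so no roll-forward applies.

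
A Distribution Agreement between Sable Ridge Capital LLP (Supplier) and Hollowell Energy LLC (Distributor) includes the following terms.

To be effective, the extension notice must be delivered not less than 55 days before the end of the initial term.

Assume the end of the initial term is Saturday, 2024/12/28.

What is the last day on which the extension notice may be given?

2024/11/03

Counting back 55 calendar days from 2024/12/28 gives 2024/11/03.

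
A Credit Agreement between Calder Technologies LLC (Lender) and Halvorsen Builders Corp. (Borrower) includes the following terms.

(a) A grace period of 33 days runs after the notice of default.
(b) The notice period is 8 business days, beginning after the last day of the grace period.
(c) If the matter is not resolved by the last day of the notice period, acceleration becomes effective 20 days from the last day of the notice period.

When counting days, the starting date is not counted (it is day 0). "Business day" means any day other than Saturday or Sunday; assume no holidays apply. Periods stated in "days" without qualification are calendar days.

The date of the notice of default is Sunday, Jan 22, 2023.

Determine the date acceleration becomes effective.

The last day of the grace period: Jan 22, 2023 + 33 days = Feb 24, 2023.
From Friday, Feb 24, 2023, 8 business days (Feb 27, Feb 28, Mar 1, Mar 2, Mar 3, Mar 6, Mar 7, Mar 8, skipping weekends) brings us to Wednesday, Mar 8, 2023, which is the last day of the notice period.
The date acceleration becomes effective: Mar 8, 2023 + 20 days = Mar 28, 2023.

Mar 28, 2023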